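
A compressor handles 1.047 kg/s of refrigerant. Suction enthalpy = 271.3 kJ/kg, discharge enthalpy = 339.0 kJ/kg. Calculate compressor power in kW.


dh = 339.0 - 271.3 = 67.7 kJ/kg
W = m_dot * dh = 1.047 * 67.7 = 70.88 kW

70.88


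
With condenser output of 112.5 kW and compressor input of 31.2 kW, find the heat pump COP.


COP_hp = Q_cond / W
COP_hp = 112.5 / 31.2
COP_hp = 3.606

3.606


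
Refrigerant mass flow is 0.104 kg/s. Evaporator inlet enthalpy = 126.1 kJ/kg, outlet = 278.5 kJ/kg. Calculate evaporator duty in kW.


dh = 278.5 - 126.1 = 152.4 kJ/kg
Q_evap = m_dot * dh = 0.104 * 152.4
Q_evap = 15.85 kW

15.85


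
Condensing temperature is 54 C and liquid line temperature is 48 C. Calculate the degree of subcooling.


Subcooling = T_cond - T_liquid
Subcooling = 54 - 48
Subcooling = 6 K

6


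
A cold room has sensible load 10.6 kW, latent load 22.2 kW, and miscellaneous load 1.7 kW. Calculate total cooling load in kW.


Q_total = Q_s + Q_l + Q_misc
Q_total = 10.6 + 22.2 + 1.7
Q_total = 34.5 kW

34.5


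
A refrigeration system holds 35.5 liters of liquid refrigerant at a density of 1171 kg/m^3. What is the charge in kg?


Charge = V * rho / 1000
Charge = 35.5 * 1171 / 1000
Charge = 41.57 kg

41.57


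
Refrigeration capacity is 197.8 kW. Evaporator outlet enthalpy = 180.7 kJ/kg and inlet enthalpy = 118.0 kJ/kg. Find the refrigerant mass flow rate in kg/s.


dh = 180.7 - 118.0 = 62.7 kJ/kg
m_dot = Q / dh = 197.8 / 62.7 = 3.1547 kg/s

3.1547


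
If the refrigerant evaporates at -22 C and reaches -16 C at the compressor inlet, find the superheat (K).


Superheat = T_suction - T_evap
Superheat = -16 - (-22)
Superheat = 6 K

6


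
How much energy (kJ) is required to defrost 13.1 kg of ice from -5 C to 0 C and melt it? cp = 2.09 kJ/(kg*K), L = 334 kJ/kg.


Sensible heat = cp * dT = 2.09 * 5 = 10.45 kJ/kg
Total per kg = 10.45 + 334 = 344.45 kJ/kg
Q = m * total = 13.1 * 344.45
Q = 4512.3 kJ

4512.3


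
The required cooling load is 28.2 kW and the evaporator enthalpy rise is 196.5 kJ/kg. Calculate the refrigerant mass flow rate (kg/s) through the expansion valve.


m_dot = Q / dh
m_dot = 28.2 / 196.5
m_dot = 0.1435 kg/s

0.1435


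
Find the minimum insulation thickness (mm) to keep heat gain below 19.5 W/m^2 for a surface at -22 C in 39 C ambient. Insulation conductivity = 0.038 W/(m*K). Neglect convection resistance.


dT = 39 - (-22) = 61 K
thickness = k * dT / q_max * 1000
thickness = 0.038 * 61 / 19.5 * 1000
thickness = 118.9 mm

118.9


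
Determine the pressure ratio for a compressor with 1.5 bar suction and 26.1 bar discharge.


PR = P_high / P_low
PR = 26.1 / 1.5
PR = 17.4

17.4


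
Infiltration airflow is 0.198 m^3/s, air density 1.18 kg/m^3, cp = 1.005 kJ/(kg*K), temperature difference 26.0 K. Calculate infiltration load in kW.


Q = V_dot * rho * cp * dT
Q = 0.198 * 1.18 * 1.005 * 26.0
Q = 6.105 kW

6.105


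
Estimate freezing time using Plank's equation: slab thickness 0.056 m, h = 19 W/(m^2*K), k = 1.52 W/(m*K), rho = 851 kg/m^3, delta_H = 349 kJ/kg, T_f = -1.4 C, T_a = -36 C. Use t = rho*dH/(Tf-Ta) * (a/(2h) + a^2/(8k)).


dT = -1.4 - (-36) = 34.6 K
term1 = a/(2h) = 0.056/(2*19) = 0.001473684211
term2 = a^2/(8k) = 0.056^2/(8*1.52) = 0.0002578947368
t = rho*dH*1000/dT * (term1 + term2)
t = 851*349*1000/34.6 * (0.001473684211 + 0.0002578947368)
t = 14864 s

14864


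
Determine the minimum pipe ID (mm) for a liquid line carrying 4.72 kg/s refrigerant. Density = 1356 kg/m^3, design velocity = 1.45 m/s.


A = m_dot / (rho * v) = 4.72 / (1356 * 1.45) = 0.002400569627 m^2
d = sqrt(4*A/pi) * 1000
d = 55.3 mm

55.3


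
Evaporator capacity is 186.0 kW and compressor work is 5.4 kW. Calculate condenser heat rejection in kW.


Q_cond = Q_evap + W
Q_cond = 186.0 + 5.4
Q_cond = 191.4 kW

191.4


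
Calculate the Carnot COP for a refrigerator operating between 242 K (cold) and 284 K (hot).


dT = 284 - 242 = 42 K
COP_carnot = T_cold / dT = 242 / 42
COP_carnot = 5.762

5.762


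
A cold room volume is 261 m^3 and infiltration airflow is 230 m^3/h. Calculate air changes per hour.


ACH = flow / volume
ACH = 230 / 261
ACH = 0.881

0.881


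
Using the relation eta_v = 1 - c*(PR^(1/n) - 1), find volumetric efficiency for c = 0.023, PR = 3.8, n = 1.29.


PR^(1/n) = 3.8^(1/1.29) = 2.81478124
eta_v = 1 - 0.023 * (2.81478124 - 1)
eta_v = 0.9583

0.9583


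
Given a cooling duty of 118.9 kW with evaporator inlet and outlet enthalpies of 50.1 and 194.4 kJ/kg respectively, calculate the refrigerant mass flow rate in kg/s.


dh = 194.4 - 50.1 = 144.3 kJ/kg
m_dot = Q / dh = 118.9 / 144.3 = 0.824 kg/s

0.824


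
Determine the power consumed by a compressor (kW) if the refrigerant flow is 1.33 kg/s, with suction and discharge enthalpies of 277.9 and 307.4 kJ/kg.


dh = 307.4 - 277.9 = 29.5 kJ/kg
W = m_dot * dh = 1.33 * 29.5 = 39.24 kW

39.24


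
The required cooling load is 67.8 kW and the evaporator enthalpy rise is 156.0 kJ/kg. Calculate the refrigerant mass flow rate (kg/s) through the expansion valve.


m_dot = Q / dh
m_dot = 67.8 / 156.0
m_dot = 0.4346 kg/s

0.4346


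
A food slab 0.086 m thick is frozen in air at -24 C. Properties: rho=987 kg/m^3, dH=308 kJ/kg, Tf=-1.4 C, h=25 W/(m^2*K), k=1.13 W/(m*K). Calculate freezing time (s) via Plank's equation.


dT = -1.4 - (-24) = 22.6 K
term1 = a/(2h) = 0.086/(2*25) = 0.00172
term2 = a^2/(8k) = 0.086^2/(8*1.13) = 0.0008181415929
t = rho*dH*1000/dT * (term1 + term2)
t = 987*308*1000/22.6 * (0.00172 + 0.0008181415929)
t = 34141 s

34141


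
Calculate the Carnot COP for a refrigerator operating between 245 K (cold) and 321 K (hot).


dT = 321 - 245 = 76 K
COP_carnot = T_cold / dT = 245 / 76
COP_carnot = 3.224

3.224


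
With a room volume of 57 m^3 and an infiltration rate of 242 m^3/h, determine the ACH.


ACH = flow / volume
ACH = 242 / 57
ACH = 4.246

4.246


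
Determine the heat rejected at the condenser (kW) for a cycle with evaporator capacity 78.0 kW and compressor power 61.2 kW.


Q_cond = Q_evap + W
Q_cond = 78.0 + 61.2
Q_cond = 139.2 kW

139.2


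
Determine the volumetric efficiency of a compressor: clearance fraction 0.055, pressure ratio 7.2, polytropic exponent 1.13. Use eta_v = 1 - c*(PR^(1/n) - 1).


PR^(1/n) = 7.2^(1/1.13) = 5.73721763
eta_v = 1 - 0.055 * (5.73721763 - 1)
eta_v = 0.7395

0.7395


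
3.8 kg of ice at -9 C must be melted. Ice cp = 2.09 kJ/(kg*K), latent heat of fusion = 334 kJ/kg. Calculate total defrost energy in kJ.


Sensible heat = cp * dT = 2.09 * 9 = 18.81 kJ/kg
Total per kg = 18.81 + 334 = 352.81 kJ/kg
Q = m * total = 3.8 * 352.81
Q = 1340.7 kJ

1340.7


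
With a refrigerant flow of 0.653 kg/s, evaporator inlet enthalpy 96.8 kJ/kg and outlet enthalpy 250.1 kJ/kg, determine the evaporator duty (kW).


dh = 250.1 - 96.8 = 153.3 kJ/kg
Q_evap = m_dot * dh = 0.653 * 153.3
Q_evap = 100.1 kW

100.1


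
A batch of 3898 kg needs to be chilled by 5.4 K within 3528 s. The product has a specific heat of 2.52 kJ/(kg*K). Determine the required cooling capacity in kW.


Q = m * cp * dT / t
Q = 3898 * 2.52 * 5.4 / 3528
Q = 15.035 kW

15.035


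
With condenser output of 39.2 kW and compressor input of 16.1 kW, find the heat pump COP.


COP_hp = Q_cond / W
COP_hp = 39.2 / 16.1
COP_hp = 2.435

2.435


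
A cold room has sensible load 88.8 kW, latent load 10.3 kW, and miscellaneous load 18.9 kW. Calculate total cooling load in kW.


Q_total = Q_s + Q_l + Q_misc
Q_total = 88.8 + 10.3 + 18.9
Q_total = 118.0 kW

118.0


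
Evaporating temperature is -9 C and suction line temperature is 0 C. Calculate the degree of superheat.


Superheat = T_suction - T_evap
Superheat = 0 - (-9)
Superheat = 9 K

9


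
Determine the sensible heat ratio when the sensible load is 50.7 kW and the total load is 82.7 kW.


SHR = Q_sensible / Q_total
SHR = 50.7 / 82.7
SHR = 0.613

0.613


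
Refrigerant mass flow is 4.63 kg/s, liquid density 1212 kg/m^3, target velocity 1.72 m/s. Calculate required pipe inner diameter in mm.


A = m_dot / (rho * v) = 4.63 / (1212 * 1.72) = 0.002221006984 m^2
d = sqrt(4*A/pi) * 1000
d = 53.2 mm

53.2


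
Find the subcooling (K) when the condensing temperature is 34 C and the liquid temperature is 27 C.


Subcooling = T_cond - T_liquid
Subcooling = 34 - 27
Subcooling = 7 K

7


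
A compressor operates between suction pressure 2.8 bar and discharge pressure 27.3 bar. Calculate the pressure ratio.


PR = P_high / P_low
PR = 27.3 / 2.8
PR = 9.75

9.75


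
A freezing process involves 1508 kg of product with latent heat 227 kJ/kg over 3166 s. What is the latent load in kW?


Q_lat = m * h_fg / t
Q_lat = 1508 * 227 / 3166
Q_lat = 108.12 kW

108.12


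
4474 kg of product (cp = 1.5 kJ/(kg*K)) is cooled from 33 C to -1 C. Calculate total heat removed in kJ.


dT = 33 - (-1) = 34 K
Q = m * cp * dT = 4474 * 1.5 * 34
Q = 228174 kJ

228174


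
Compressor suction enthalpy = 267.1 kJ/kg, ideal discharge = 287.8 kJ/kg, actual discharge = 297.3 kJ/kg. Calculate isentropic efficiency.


dh_ideal = 287.8 - 267.1 = 20.7 kJ/kg
dh_actual = 297.3 - 267.1 = 30.2 kJ/kg
eta_s = dh_ideal / dh_actual = 20.7 / 30.2
eta_s = 0.6854

0.6854


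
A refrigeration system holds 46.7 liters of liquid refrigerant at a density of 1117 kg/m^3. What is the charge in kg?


Charge = V * rho / 1000
Charge = 46.7 * 1117 / 1000
Charge = 52.16 kg

52.16


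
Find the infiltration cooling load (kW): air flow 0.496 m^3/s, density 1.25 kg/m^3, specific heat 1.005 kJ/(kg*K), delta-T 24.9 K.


Q = V_dot * rho * cp * dT
Q = 0.496 * 1.25 * 1.005 * 24.9
Q = 15.515 kW

15.515


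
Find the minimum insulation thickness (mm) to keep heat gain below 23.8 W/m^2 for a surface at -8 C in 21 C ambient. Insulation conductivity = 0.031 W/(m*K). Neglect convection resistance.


dT = 21 - (-8) = 29 K
thickness = k * dT / q_max * 1000
thickness = 0.031 * 29 / 23.8 * 1000
thickness = 37.8 mm

37.8


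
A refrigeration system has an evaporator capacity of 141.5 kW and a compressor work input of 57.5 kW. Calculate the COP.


COP = Q_evap / W
COP = 141.5 / 57.5
COP = 2.461

2.461


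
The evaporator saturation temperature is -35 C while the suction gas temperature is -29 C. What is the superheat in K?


Superheat = T_suction - T_evap
Superheat = -29 - (-35)
Superheat = 6 K

6


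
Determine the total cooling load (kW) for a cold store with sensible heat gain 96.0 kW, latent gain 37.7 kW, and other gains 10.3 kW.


Q_total = Q_s + Q_l + Q_misc
Q_total = 96.0 + 37.7 + 10.3
Q_total = 144.0 kW

144.0


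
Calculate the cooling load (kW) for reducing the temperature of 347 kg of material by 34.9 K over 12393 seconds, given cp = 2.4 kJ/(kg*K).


Q = m * cp * dT / t
Q = 347 * 2.4 * 34.9 / 12393
Q = 2.345 kW

2.345


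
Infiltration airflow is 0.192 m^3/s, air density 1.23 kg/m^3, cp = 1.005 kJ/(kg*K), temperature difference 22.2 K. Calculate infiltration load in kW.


Q = V_dot * rho * cp * dT
Q = 0.192 * 1.23 * 1.005 * 22.2
Q = 5.269 kW

5.269


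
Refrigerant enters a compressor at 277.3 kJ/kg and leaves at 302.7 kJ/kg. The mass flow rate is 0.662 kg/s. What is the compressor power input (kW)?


dh = 302.7 - 277.3 = 25.4 kJ/kg
W = m_dot * dh = 0.662 * 25.4 = 16.81 kW

16.81


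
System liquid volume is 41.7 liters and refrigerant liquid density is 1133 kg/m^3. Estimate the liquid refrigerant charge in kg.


Charge = V * rho / 1000
Charge = 41.7 * 1133 / 1000
Charge = 47.25 kg

47.25


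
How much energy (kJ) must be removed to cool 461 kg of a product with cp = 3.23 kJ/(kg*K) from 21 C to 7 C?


dT = 21 - (7) = 14 K
Q = m * cp * dT = 461 * 3.23 * 14
Q = 20846 kJ

20846


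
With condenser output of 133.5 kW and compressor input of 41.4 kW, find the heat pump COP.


COP_hp = Q_cond / W
COP_hp = 133.5 / 41.4
COP_hp = 3.225

3.225


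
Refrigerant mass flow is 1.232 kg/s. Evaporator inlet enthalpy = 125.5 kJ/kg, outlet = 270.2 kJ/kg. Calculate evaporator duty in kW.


dh = 270.2 - 125.5 = 144.7 kJ/kg
Q_evap = m_dot * dh = 1.232 * 144.7
Q_evap = 178.27 kW

178.27


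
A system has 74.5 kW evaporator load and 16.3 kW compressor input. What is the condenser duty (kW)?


Q_cond = Q_evap + W
Q_cond = 74.5 + 16.3
Q_cond = 90.8 kW

90.8


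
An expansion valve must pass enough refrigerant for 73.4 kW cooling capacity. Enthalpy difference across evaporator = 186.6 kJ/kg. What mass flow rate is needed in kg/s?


m_dot = Q / dh
m_dot = 73.4 / 186.6
m_dot = 0.3934 kg/s

0.3934


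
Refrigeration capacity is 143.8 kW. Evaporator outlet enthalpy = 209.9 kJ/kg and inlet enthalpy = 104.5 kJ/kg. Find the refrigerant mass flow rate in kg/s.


dh = 209.9 - 104.5 = 105.4 kJ/kg
m_dot = Q / dh = 143.8 / 105.4 = 1.3643 kg/s

1.3643


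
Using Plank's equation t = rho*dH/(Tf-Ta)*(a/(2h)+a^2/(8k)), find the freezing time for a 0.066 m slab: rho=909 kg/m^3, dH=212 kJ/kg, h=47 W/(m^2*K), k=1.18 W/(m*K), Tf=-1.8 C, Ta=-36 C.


dT = -1.8 - (-36) = 34.2 K
term1 = a/(2h) = 0.066/(2*47) = 0.0007021276596
term2 = a^2/(8k) = 0.066^2/(8*1.18) = 0.000461440678
t = rho*dH*1000/dT * (term1 + term2)
t = 909*212*1000/34.2 * (0.0007021276596 + 0.000461440678)
t = 6556 s

6556


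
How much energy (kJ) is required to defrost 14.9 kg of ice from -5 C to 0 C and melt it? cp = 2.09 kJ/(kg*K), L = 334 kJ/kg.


Sensible heat = cp * dT = 2.09 * 5 = 10.45 kJ/kg
Total per kg = 10.45 + 334 = 344.45 kJ/kg
Q = m * total = 14.9 * 344.45
Q = 5132.3 kJ

5132.3


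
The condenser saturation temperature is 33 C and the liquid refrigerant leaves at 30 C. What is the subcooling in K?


Subcooling = T_cond - T_liquid
Subcooling = 33 - 30
Subcooling = 3 K

3


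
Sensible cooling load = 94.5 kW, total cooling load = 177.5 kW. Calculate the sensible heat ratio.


SHR = Q_sensible / Q_total
SHR = 94.5 / 177.5
SHR = 0.532

0.532


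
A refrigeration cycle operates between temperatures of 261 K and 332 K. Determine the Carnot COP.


dT = 332 - 261 = 71 K
COP_carnot = T_cold / dT = 261 / 71
COP_carnot = 3.676

3.676


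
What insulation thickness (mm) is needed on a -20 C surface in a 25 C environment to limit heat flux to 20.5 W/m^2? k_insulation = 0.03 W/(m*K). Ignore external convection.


dT = 25 - (-20) = 45 K
thickness = k * dT / q_max * 1000
thickness = 0.03 * 45 / 20.5 * 1000
thickness = 65.9 mm

65.9


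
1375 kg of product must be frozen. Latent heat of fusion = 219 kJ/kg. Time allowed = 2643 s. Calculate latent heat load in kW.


Q_lat = m * h_fg / t
Q_lat = 1375 * 219 / 2643
Q_lat = 113.93 kW

113.93


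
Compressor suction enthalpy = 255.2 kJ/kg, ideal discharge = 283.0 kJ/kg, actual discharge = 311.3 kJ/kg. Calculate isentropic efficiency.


dh_ideal = 283.0 - 255.2 = 27.8 kJ/kg
dh_actual = 311.3 - 255.2 = 56.1 kJ/kg
eta_s = dh_ideal / dh_actual = 27.8 / 56.1
eta_s = 0.4955

0.4955


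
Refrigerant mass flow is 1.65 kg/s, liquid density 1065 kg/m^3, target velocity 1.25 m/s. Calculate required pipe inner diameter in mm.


A = m_dot / (rho * v) = 1.65 / (1065 * 1.25) = 0.00123943662 m^2
d = sqrt(4*A/pi) * 1000
d = 39.7 mm

39.7


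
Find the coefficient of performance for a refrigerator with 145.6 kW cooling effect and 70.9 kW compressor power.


COP = Q_evap / W
COP = 145.6 / 70.9
COP = 2.054

2.054


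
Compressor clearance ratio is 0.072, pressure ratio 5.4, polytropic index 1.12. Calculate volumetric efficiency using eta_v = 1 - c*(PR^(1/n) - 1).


PR^(1/n) = 5.4^(1/1.12) = 4.50736782
eta_v = 1 - 0.072 * (4.50736782 - 1)
eta_v = 0.7475

0.7475


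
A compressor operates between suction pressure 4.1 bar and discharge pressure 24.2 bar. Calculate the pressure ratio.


PR = P_high / P_low
PR = 24.2 / 4.1
PR = 5.902

5.902


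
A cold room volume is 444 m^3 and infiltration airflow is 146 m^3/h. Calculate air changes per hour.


ACH = flow / volume
ACH = 146 / 444
ACH = 0.329

0.329


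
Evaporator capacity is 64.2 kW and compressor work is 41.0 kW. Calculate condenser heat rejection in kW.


Q_cond = Q_evap + W
Q_cond = 64.2 + 41.0
Q_cond = 105.2 kW

105.2


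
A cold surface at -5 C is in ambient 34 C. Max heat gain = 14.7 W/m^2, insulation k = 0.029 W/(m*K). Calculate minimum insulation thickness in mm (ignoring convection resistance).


dT = 34 - (-5) = 39 K
thickness = k * dT / q_max * 1000
thickness = 0.029 * 39 / 14.7 * 1000
thickness = 76.9 mm

76.9


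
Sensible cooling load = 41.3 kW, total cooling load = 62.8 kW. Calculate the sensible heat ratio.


SHR = Q_sensible / Q_total
SHR = 41.3 / 62.8
SHR = 0.658

0.658


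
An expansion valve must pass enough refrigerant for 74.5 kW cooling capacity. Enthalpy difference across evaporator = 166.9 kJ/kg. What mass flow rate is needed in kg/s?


m_dot = Q / dh
m_dot = 74.5 / 166.9
m_dot = 0.4464 kg/s

0.4464


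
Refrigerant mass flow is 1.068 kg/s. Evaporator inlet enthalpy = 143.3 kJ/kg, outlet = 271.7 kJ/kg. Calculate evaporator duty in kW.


dh = 271.7 - 143.3 = 128.4 kJ/kg
Q_evap = m_dot * dh = 1.068 * 128.4
Q_evap = 137.13 kW

137.13


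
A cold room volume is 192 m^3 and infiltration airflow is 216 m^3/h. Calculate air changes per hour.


ACH = flow / volume
ACH = 216 / 192
ACH = 1.125

1.125


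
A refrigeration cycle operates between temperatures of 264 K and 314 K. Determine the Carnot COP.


dT = 314 - 264 = 50 K
COP_carnot = T_cold / dT = 264 / 50
COP_carnot = 5.28

5.28


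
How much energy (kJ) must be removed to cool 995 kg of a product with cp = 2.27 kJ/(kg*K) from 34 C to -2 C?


dT = 34 - (-2) = 36 K
Q = m * cp * dT = 995 * 2.27 * 36
Q = 81311 kJ

81311


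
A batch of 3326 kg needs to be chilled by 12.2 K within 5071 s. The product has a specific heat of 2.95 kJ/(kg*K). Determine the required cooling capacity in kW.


Q = m * cp * dT / t
Q = 3326 * 2.95 * 12.2 / 5071
Q = 23.605 kW

23.605


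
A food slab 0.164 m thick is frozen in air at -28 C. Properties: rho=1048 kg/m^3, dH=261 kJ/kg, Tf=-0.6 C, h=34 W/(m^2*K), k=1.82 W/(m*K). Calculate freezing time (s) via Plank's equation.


dT = -0.6 - (-28) = 27.4 K
term1 = a/(2h) = 0.164/(2*34) = 0.002411764706
term2 = a^2/(8k) = 0.164^2/(8*1.82) = 0.001847252747
t = rho*dH*1000/dT * (term1 + term2)
t = 1048*261*1000/27.4 * (0.002411764706 + 0.001847252747)
t = 42517 s

42517


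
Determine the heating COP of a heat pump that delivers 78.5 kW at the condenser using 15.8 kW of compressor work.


COP_hp = Q_cond / W
COP_hp = 78.5 / 15.8
COP_hp = 4.968

4.968


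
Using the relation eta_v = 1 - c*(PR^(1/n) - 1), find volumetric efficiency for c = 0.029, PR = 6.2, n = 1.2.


PR^(1/n) = 6.2^(1/1.2) = 4.57431858
eta_v = 1 - 0.029 * (4.57431858 - 1)
eta_v = 0.8963

0.8963


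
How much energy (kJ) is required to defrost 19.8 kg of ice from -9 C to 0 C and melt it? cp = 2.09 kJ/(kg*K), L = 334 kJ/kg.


Sensible heat = cp * dT = 2.09 * 9 = 18.81 kJ/kg
Total per kg = 18.81 + 334 = 352.81 kJ/kg
Q = m * total = 19.8 * 352.81
Q = 6985.6 kJ

6985.6


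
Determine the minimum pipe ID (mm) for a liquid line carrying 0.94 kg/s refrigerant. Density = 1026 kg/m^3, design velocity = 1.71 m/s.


A = m_dot / (rho * v) = 0.94 / (1026 * 1.71) = 0.0005357773902 m^2
d = sqrt(4*A/pi) * 1000
d = 26.1 mm

26.1


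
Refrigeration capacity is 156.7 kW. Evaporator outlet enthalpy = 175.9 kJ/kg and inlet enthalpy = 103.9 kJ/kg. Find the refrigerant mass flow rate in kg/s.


dh = 175.9 - 103.9 = 72.0 kJ/kg
m_dot = Q / dh = 156.7 / 72.0 = 2.1764 kg/s

2.1764


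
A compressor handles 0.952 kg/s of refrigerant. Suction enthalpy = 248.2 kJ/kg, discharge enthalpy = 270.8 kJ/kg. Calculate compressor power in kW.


dh = 270.8 - 248.2 = 22.6 kJ/kg
W = m_dot * dh = 0.952 * 22.6 = 21.52 kW

21.52


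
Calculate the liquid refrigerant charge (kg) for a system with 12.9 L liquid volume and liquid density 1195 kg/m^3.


Charge = V * rho / 1000
Charge = 12.9 * 1195 / 1000
Charge = 15.42 kg

15.42


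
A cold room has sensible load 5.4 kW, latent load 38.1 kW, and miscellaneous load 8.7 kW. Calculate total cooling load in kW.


Q_total = Q_s + Q_l + Q_misc
Q_total = 5.4 + 38.1 + 8.7
Q_total = 52.2 kW

52.2


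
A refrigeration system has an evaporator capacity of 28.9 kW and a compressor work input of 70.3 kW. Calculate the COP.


COP = Q_evap / W
COP = 28.9 / 70.3
COP = 0.411

0.411


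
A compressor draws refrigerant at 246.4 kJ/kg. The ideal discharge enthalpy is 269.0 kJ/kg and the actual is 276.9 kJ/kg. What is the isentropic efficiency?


dh_ideal = 269.0 - 246.4 = 22.6 kJ/kg
dh_actual = 276.9 - 246.4 = 30.5 kJ/kg
eta_s = dh_ideal / dh_actual = 22.6 / 30.5
eta_s = 0.741

0.741


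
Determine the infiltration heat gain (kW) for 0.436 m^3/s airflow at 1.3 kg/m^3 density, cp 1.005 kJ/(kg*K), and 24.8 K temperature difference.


Q = V_dot * rho * cp * dT
Q = 0.436 * 1.3 * 1.005 * 24.8
Q = 14.127 kW

14.127


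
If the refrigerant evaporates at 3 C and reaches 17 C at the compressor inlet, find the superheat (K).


Superheat = T_suction - T_evap
Superheat = 17 - (3)
Superheat = 14 K

14


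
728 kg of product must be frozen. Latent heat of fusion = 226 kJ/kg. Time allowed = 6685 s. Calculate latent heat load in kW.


Q_lat = m * h_fg / t
Q_lat = 728 * 226 / 6685
Q_lat = 24.61 kW

24.61


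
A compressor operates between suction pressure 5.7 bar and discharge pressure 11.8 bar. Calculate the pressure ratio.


PR = P_high / P_low
PR = 11.8 / 5.7
PR = 2.07

2.07


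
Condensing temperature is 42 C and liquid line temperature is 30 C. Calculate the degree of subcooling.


Subcooling = T_cond - T_liquid
Subcooling = 42 - 30
Subcooling = 12 K

12


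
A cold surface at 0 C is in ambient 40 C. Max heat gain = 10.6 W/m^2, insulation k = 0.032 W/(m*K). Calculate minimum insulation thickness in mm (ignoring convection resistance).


dT = 40 - (0) = 40 K
thickness = k * dT / q_max * 1000
thickness = 0.032 * 40 / 10.6 * 1000
thickness = 120.8 mm

120.8


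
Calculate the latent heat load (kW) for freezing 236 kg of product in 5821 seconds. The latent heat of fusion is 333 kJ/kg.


Q_lat = m * h_fg / t
Q_lat = 236 * 333 / 5821
Q_lat = 13.5 kW

13.5


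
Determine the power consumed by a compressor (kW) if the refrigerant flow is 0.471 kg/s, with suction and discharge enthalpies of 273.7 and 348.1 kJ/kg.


dh = 348.1 - 273.7 = 74.4 kJ/kg
W = m_dot * dh = 0.471 * 74.4 = 35.04 kW

35.04


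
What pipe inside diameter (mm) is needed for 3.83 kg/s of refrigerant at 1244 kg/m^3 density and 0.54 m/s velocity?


A = m_dot / (rho * v) = 3.83 / (1244 * 0.54) = 0.005701440991 m^2
d = sqrt(4*A/pi) * 1000
d = 85.2 mm

85.2


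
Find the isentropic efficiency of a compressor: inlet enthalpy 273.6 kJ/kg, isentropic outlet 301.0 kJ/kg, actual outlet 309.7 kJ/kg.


dh_ideal = 301.0 - 273.6 = 27.4 kJ/kg
dh_actual = 309.7 - 273.6 = 36.1 kJ/kg
eta_s = dh_ideal / dh_actual = 27.4 / 36.1
eta_s = 0.759

0.759


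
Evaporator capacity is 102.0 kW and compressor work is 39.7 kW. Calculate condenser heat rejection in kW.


Q_cond = Q_evap + W
Q_cond = 102.0 + 39.7
Q_cond = 141.7 kW

141.7


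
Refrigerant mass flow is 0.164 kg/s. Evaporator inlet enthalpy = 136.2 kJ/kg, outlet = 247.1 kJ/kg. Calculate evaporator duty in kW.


dh = 247.1 - 136.2 = 110.9 kJ/kg
Q_evap = m_dot * dh = 0.164 * 110.9
Q_evap = 18.19 kW

18.19


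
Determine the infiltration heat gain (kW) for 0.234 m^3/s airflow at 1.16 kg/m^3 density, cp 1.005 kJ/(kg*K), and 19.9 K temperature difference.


Q = V_dot * rho * cp * dT
Q = 0.234 * 1.16 * 1.005 * 19.9
Q = 5.429 kW

5.429


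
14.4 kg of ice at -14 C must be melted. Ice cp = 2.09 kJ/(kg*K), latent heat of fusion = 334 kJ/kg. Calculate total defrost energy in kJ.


Sensible heat = cp * dT = 2.09 * 14 = 29.26 kJ/kg
Total per kg = 29.26 + 334 = 363.26 kJ/kg
Q = m * total = 14.4 * 363.26
Q = 5230.9 kJ

5230.9


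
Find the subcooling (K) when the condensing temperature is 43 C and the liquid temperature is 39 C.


Subcooling = T_cond - T_liquid
Subcooling = 43 - 39
Subcooling = 4 K

4


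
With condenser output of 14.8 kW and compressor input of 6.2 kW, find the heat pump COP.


COP_hp = Q_cond / W
COP_hp = 14.8 / 6.2
COP_hp = 2.387

2.387


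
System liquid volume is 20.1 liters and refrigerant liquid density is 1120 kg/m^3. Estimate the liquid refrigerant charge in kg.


Charge = V * rho / 1000
Charge = 20.1 * 1120 / 1000
Charge = 22.51 kg

22.51


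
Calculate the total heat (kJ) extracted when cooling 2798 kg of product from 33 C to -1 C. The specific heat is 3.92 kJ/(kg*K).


dT = 33 - (-1) = 34 K
Q = m * cp * dT = 2798 * 3.92 * 34
Q = 372917 kJ

372917


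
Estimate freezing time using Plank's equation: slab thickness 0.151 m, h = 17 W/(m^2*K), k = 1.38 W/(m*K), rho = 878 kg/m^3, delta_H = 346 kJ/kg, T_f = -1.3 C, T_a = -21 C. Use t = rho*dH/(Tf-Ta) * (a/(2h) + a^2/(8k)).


dT = -1.3 - (-21) = 19.7 K
term1 = a/(2h) = 0.151/(2*17) = 0.004441176471
term2 = a^2/(8k) = 0.151^2/(8*1.38) = 0.002065307971
t = rho*dH*1000/dT * (term1 + term2)
t = 878*346*1000/19.7 * (0.004441176471 + 0.002065307971)
t = 100335 s

100335


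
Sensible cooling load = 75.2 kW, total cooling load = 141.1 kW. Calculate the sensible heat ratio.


SHR = Q_sensible / Q_total
SHR = 75.2 / 141.1
SHR = 0.533

0.533


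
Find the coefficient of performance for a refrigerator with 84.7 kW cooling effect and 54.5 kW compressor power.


COP = Q_evap / W
COP = 84.7 / 54.5
COP = 1.554

1.554


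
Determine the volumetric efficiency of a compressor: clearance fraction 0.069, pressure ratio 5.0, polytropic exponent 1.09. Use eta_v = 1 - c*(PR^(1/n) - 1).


PR^(1/n) = 5.0^(1/1.09) = 4.37780976
eta_v = 1 - 0.069 * (4.37780976 - 1)
eta_v = 0.7669

0.7669


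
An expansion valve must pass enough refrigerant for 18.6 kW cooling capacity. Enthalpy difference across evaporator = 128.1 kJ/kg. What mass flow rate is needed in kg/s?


m_dot = Q / dh
m_dot = 18.6 / 128.1
m_dot = 0.1452 kg/s

0.1452


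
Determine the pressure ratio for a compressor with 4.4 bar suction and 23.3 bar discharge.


PR = P_high / P_low
PR = 23.3 / 4.4
PR = 5.295

5.295


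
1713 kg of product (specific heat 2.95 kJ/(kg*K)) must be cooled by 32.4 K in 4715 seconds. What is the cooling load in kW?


Q = m * cp * dT / t
Q = 1713 * 2.95 * 32.4 / 4715
Q = 34.725 kW

34.725


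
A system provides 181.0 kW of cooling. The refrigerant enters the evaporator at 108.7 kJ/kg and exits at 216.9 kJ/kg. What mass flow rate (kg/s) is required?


dh = 216.9 - 108.7 = 108.2 kJ/kg
m_dot = Q / dh = 181.0 / 108.2 = 1.6728 kg/s

1.6728


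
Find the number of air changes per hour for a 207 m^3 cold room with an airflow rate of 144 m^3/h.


ACH = flow / volume
ACH = 144 / 207
ACH = 0.696

0.696


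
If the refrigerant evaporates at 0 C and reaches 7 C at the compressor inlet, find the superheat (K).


Superheat = T_suction - T_evap
Superheat = 7 - (0)
Superheat = 7 K

7


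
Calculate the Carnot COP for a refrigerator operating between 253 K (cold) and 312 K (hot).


dT = 312 - 253 = 59 K
COP_carnot = T_cold / dT = 253 / 59
COP_carnot = 4.288

4.288


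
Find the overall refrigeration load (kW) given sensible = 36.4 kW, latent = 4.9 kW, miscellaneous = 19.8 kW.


Q_total = Q_s + Q_l + Q_misc
Q_total = 36.4 + 4.9 + 19.8
Q_total = 61.1 kW

61.1


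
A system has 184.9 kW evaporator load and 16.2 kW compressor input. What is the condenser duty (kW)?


Q_cond = Q_evap + W
Q_cond = 184.9 + 16.2
Q_cond = 201.1 kW

201.1


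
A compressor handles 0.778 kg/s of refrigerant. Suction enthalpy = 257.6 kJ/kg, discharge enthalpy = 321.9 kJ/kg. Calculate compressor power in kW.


dh = 321.9 - 257.6 = 64.3 kJ/kg
W = m_dot * dh = 0.778 * 64.3 = 50.03 kW

50.03


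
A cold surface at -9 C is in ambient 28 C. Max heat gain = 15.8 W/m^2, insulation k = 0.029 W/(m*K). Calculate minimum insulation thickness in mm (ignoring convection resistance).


dT = 28 - (-9) = 37 K
thickness = k * dT / q_max * 1000
thickness = 0.029 * 37 / 15.8 * 1000
thickness = 67.9 mm

67.9


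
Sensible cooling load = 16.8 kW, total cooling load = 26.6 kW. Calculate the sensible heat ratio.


SHR = Q_sensible / Q_total
SHR = 16.8 / 26.6
SHR = 0.632

0.632


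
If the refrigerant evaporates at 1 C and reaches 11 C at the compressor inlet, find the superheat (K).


Superheat = T_suction - T_evap
Superheat = 11 - (1)
Superheat = 10 K

10


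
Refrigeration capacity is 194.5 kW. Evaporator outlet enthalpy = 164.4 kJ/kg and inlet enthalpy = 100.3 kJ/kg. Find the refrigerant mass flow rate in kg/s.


dh = 164.4 - 100.3 = 64.1 kJ/kg
m_dot = Q / dh = 194.5 / 64.1 = 3.0343 kg/s

3.0343


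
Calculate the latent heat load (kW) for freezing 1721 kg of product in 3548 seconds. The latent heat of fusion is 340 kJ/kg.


Q_lat = m * h_fg / t
Q_lat = 1721 * 340 / 3548
Q_lat = 164.92 kW

164.92


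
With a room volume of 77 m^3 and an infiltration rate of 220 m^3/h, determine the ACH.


ACH = flow / volume
ACH = 220 / 77
ACH = 2.857

2.857


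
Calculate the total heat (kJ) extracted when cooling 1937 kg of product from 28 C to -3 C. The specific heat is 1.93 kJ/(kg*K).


dT = 28 - (-3) = 31 K
Q = m * cp * dT = 1937 * 1.93 * 31
Q = 115891 kJ

115891


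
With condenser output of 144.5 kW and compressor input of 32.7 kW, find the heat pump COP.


COP_hp = Q_cond / W
COP_hp = 144.5 / 32.7
COP_hp = 4.419

4.419


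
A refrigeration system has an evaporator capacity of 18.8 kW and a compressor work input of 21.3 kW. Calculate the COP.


COP = Q_evap / W
COP = 18.8 / 21.3
COP = 0.883

0.883


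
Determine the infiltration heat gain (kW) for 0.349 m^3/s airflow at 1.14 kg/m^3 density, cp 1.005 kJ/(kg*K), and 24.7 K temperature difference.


Q = V_dot * rho * cp * dT
Q = 0.349 * 1.14 * 1.005 * 24.7
Q = 9.876 kW

9.876


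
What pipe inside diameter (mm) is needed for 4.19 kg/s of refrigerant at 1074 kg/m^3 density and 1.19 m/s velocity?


A = m_dot / (rho * v) = 4.19 / (1074 * 1.19) = 0.003278406335 m^2
d = sqrt(4*A/pi) * 1000
d = 64.6 mm

64.6


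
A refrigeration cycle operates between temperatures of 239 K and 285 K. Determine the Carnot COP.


dT = 285 - 239 = 46 K
COP_carnot = T_cold / dT = 239 / 46
COP_carnot = 5.196

5.196


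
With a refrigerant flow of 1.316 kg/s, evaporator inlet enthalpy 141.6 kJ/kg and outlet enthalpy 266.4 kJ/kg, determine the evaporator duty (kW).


dh = 266.4 - 141.6 = 124.8 kJ/kg
Q_evap = m_dot * dh = 1.316 * 124.8
Q_evap = 164.24 kW

164.24


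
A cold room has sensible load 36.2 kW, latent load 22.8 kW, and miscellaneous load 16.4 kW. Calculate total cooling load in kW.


Q_total = Q_s + Q_l + Q_misc
Q_total = 36.2 + 22.8 + 16.4
Q_total = 75.4 kW

75.4


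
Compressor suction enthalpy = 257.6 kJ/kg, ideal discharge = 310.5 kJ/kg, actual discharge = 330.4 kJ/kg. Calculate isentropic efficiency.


dh_ideal = 310.5 - 257.6 = 52.9 kJ/kg
dh_actual = 330.4 - 257.6 = 72.8 kJ/kg
eta_s = dh_ideal / dh_actual = 52.9 / 72.8
eta_s = 0.7266

0.7266


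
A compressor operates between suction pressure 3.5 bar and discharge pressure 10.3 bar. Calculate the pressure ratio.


PR = P_high / P_low
PR = 10.3 / 3.5
PR = 2.943

2.943


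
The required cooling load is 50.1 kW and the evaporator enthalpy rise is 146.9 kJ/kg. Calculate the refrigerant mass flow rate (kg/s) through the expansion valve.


m_dot = Q / dh
m_dot = 50.1 / 146.9
m_dot = 0.341 kg/s

0.341


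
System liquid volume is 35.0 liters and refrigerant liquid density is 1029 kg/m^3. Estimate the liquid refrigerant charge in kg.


Charge = V * rho / 1000
Charge = 35.0 * 1029 / 1000
Charge = 36.02 kg

36.02


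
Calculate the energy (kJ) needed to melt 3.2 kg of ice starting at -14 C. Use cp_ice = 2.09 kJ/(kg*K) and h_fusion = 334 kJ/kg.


Sensible heat = cp * dT = 2.09 * 14 = 29.26 kJ/kg
Total per kg = 29.26 + 334 = 363.26 kJ/kg
Q = m * total = 3.2 * 363.26
Q = 1162.4 kJ

1162.4


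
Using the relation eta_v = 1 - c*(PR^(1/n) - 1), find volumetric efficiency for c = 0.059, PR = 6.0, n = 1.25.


PR^(1/n) = 6.0^(1/1.25) = 4.19296271
eta_v = 1 - 0.059 * (4.19296271 - 1)
eta_v = 0.8116

0.8116


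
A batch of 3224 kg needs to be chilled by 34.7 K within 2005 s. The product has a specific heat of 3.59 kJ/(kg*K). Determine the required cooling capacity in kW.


Q = m * cp * dT / t
Q = 3224 * 3.59 * 34.7 / 2005
Q = 200.311 kW

200.311


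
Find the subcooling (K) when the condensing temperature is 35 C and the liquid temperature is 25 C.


Subcooling = T_cond - T_liquid
Subcooling = 35 - 25
Subcooling = 10 K

10


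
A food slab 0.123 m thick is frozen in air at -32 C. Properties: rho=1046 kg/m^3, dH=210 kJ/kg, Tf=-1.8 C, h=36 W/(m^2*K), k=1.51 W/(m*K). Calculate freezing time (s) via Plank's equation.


dT = -1.8 - (-32) = 30.2 K
term1 = a/(2h) = 0.123/(2*36) = 0.001708333333
term2 = a^2/(8k) = 0.123^2/(8*1.51) = 0.001252400662
t = rho*dH*1000/dT * (term1 + term2)
t = 1046*210*1000/30.2 * (0.001708333333 + 0.001252400662)
t = 21535 s

21535


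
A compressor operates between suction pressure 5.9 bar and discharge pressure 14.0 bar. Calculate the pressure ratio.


PR = P_high / P_low
PR = 14.0 / 5.9
PR = 2.373

2.373


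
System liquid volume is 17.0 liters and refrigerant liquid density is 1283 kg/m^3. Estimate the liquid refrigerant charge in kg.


Charge = V * rho / 1000
Charge = 17.0 * 1283 / 1000
Charge = 21.81 kg

21.81


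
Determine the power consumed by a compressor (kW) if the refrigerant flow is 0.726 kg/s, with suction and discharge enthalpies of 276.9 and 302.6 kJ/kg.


dh = 302.6 - 276.9 = 25.7 kJ/kg
W = m_dot * dh = 0.726 * 25.7 = 18.66 kW

18.66


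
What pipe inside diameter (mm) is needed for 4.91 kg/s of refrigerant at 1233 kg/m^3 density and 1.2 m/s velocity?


A = m_dot / (rho * v) = 4.91 / (1233 * 1.2) = 0.00331846445 m^2
d = sqrt(4*A/pi) * 1000
d = 65.0 mm

65.0


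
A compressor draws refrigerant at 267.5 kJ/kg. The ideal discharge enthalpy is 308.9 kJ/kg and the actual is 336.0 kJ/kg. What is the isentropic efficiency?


dh_ideal = 308.9 - 267.5 = 41.4 kJ/kg
dh_actual = 336.0 - 267.5 = 68.5 kJ/kg
eta_s = dh_ideal / dh_actual = 41.4 / 68.5
eta_s = 0.6044

0.6044


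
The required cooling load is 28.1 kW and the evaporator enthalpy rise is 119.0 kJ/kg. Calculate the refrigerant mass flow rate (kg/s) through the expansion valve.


m_dot = Q / dh
m_dot = 28.1 / 119.0
m_dot = 0.2361 kg/s

0.2361


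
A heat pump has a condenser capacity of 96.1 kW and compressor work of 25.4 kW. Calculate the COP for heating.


COP_hp = Q_cond / W
COP_hp = 96.1 / 25.4
COP_hp = 3.783

3.783


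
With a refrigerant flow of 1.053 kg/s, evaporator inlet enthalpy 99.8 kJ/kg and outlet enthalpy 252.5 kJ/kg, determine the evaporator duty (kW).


dh = 252.5 - 99.8 = 152.7 kJ/kg
Q_evap = m_dot * dh = 1.053 * 152.7
Q_evap = 160.79 kW

160.79


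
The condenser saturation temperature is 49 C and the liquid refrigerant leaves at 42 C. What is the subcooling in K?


Subcooling = T_cond - T_liquid
Subcooling = 49 - 42
Subcooling = 7 K

7


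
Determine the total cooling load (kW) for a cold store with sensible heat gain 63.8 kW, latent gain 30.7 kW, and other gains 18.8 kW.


Q_total = Q_s + Q_l + Q_misc
Q_total = 63.8 + 30.7 + 18.8
Q_total = 113.3 kW

113.3


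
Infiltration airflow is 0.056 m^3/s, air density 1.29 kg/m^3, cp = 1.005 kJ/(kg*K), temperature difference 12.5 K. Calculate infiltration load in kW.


Q = V_dot * rho * cp * dT
Q = 0.056 * 1.29 * 1.005 * 12.5
Q = 0.908 kW

0.908


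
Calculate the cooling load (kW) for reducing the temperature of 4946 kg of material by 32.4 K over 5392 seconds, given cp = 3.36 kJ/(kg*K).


Q = m * cp * dT / t
Q = 4946 * 3.36 * 32.4 / 5392
Q = 99.859 kW

99.859


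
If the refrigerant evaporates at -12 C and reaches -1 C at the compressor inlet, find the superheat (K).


Superheat = T_suction - T_evap
Superheat = -1 - (-12)
Superheat = 11 K

11


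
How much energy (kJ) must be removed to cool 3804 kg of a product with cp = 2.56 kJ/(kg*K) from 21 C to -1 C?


dT = 21 - (-1) = 22 K
Q = m * cp * dT = 3804 * 2.56 * 22
Q = 214241 kJ

214241


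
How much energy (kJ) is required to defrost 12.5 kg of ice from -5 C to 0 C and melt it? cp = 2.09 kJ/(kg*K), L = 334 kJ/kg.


Sensible heat = cp * dT = 2.09 * 5 = 10.45 kJ/kg
Total per kg = 10.45 + 334 = 344.45 kJ/kg
Q = m * total = 12.5 * 344.45
Q = 4305.6 kJ

4305.6


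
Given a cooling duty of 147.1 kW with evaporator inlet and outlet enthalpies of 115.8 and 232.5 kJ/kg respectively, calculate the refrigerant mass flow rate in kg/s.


dh = 232.5 - 115.8 = 116.7 kJ/kg
m_dot = Q / dh = 147.1 / 116.7 = 1.2605 kg/s

1.2605


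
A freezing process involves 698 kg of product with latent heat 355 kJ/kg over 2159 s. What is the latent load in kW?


Q_lat = m * h_fg / t
Q_lat = 698 * 355 / 2159
Q_lat = 114.77 kW

114.77


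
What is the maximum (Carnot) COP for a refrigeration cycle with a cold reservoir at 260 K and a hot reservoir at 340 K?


dT = 340 - 260 = 80 K
COP_carnot = T_cold / dT = 260 / 80
COP_carnot = 3.25

3.25


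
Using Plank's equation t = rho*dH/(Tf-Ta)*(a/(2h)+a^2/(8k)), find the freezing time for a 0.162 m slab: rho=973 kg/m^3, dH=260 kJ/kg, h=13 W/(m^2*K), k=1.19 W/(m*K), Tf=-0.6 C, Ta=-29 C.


dT = -0.6 - (-29) = 28.4 K
term1 = a/(2h) = 0.162/(2*13) = 0.006230769231
term2 = a^2/(8k) = 0.162^2/(8*1.19) = 0.002756722689
t = rho*dH*1000/dT * (term1 + term2)
t = 973*260*1000/28.4 * (0.006230769231 + 0.002756722689)
t = 80058 s

80058


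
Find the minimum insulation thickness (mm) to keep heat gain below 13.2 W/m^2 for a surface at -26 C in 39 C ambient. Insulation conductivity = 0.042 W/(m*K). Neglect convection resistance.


dT = 39 - (-26) = 65 K
thickness = k * dT / q_max * 1000
thickness = 0.042 * 65 / 13.2 * 1000
thickness = 206.8 mm

206.8


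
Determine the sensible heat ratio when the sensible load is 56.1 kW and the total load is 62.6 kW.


SHR = Q_sensible / Q_total
SHR = 56.1 / 62.6
SHR = 0.896

0.896


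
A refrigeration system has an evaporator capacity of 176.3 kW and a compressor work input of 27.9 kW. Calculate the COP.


COP = Q_evap / W
COP = 176.3 / 27.9
COP = 6.319

6.319


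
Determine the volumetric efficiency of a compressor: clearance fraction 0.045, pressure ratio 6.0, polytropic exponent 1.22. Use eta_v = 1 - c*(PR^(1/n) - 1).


PR^(1/n) = 6.0^(1/1.22) = 4.34339067
eta_v = 1 - 0.045 * (4.34339067 - 1)
eta_v = 0.8495

0.8495


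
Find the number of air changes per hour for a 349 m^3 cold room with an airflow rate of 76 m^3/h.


ACH = flow / volume
ACH = 76 / 349
ACH = 0.218

0.218


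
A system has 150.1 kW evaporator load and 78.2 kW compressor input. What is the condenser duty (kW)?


Q_cond = Q_evap + W
Q_cond = 150.1 + 78.2
Q_cond = 228.3 kW

228.3


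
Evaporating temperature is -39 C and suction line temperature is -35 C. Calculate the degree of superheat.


Superheat = T_suction - T_evap
Superheat = -35 - (-39)
Superheat = 4 K

4


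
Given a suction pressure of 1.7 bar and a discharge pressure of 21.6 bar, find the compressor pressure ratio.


PR = P_high / P_low
PR = 21.6 / 1.7
PR = 12.706

12.706


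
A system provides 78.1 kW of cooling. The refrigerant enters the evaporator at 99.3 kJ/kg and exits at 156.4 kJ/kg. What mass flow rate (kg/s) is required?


dh = 156.4 - 99.3 = 57.1 kJ/kg
m_dot = Q / dh = 78.1 / 57.1 = 1.3678 kg/s

1.3678
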